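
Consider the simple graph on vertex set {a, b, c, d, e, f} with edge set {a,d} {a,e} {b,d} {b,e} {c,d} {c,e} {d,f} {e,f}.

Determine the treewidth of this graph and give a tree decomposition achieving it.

Each bag holds 3 vertices, so the decomposition has width 2, which upper-bounds the treewidth. For the lower bound, G contains the cycle d–b–e–f–d, so G is not a forest; only forests have treewidth ≤ 1, hence tw(G) ≥ 2. The upper and lower bounds meet at 2, so that is the treewidth.

Treewidth 2.
Bags: B1 = {b, d, e}  B2 = {d, e, f}  B3 = {a, d, e}  B4 = {c, d, e}
Tree: B1–B2, B2–B3, B3–B4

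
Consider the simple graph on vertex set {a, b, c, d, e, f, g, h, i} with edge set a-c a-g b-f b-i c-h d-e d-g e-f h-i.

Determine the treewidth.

2

A width-2 tree decomposition is:
Bags: B1 = {d, e, g}  B2 = {a, e, g}  B3 = {a, c, e}  B4 = {c, e, h}  B5 = {e, h, i}  B6 = {b, e, i}  B7 = {b, e, f}
Tree: B1–B2, B2–B3, B3–B4, B4–B5, B5–B6, B6–B7
The largest bag has 3 vertices, giving width 2; this decomposition certifies tw(G) ≤ 2. For the lower bound, G contains the cycle e–d–g–a–c–h–i–b–f–e, so G is not a forest; only forests have treewidth ≤ 1, hence tw(G) ≥ 2. Combining the bounds, tw(G) = 2.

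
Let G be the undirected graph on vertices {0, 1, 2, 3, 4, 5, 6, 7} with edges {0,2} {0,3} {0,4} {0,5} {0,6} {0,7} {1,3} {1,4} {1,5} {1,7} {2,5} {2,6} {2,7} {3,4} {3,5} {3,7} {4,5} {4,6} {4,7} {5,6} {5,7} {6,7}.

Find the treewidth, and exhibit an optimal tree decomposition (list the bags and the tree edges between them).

Every bag has size at most 5, so the width is 5 − 1 = 4 and tw(G) ≤ 4. On the other hand G contains the 5-clique {0, 2, 5, 6, 7}. A clique must lie in a single bag of any decomposition, so no decomposition can have width below 4. Combining the bounds, tw(G) = 4.

Treewidth 4.
One optimal decomposition is:
Bags: B1 = {0, 3, 4, 5, 7}  B2 = {0, 4, 5, 6, 7}  B3 = {0, 2, 5, 6, 7}  B4 = {1, 3, 4, 5, 7}
Tree: B1–B2, B2–B3, B1–B4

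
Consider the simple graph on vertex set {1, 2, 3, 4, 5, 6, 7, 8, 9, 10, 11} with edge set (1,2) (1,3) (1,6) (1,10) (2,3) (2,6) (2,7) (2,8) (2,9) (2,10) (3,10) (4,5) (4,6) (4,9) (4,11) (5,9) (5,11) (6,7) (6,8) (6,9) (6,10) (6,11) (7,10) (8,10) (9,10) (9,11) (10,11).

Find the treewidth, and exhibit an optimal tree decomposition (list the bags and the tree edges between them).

Each bag holds 4 vertices, so the decomposition has width 3, which upper-bounds the treewidth. On the other hand G contains the 4-clique {1, 2, 3, 10}. A clique must lie in a single bag of any decomposition, so no decomposition can have width below 3. Therefore the treewidth is 3.

Treewidth 3.
One such decomposition:
Bags: B1 = {2, 6, 8, 10}  B2 = {2, 6, 9, 10}  B3 = {1, 2, 6, 10}  B4 = {6, 9, 10, 11}  B5 = {1, 2, 3, 10}  B6 = {2, 6, 7, 10}  B7 = {4, 6, 9, 11}  B8 = {4, 5, 9, 11}
Tree: B1–B2, B1–B3, B2–B4, B3–B5, B3–B6, B4–B7, B7–B8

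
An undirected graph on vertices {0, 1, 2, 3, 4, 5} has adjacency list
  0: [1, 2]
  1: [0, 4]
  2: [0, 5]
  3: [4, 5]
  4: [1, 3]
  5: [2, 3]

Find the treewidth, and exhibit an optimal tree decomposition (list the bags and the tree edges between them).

Every bag has size at most 3, so the width is 3 − 1 = 2 and tw(G) ≤ 2. The edges 2–5–3–4–1–0–2 form a cycle, so G is not a tree and its treewidth is at least 2. Combining the bounds, tw(G) = 2.

Treewidth 2.
One such decomposition:
Bags: B1 = {2, 3, 5}  B2 = {2, 3, 4}  B3 = {1, 2, 4}  B4 = {0, 1, 2}
Tree: B1–B2, B2–B3, B3–B4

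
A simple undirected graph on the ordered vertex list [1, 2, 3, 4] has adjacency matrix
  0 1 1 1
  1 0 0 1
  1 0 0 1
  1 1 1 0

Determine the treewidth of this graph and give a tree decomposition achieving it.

Treewidth 2.
One optimal decomposition is:
Bags: B1 = {1, 2, 4}  B2 = {1, 3, 4}
Tree: B1–B2

Every bag has size at most 3, so the width is 3 − 1 = 2 and tw(G) ≤ 2. On the other hand G contains the 3-clique {1, 2, 4}. A clique must lie in a single bag of any decomposition, so no decomposition can have width below 2. Hence tw(G) = 2 exactly.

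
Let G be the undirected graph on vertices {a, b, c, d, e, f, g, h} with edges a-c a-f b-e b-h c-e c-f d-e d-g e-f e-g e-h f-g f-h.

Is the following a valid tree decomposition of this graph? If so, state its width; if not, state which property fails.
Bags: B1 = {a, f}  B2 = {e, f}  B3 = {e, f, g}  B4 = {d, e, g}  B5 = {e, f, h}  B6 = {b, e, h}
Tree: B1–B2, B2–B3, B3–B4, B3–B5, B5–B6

A tree decomposition must satisfy three properties: every vertex lies in some bag; for every edge, both endpoints lie together in some bag; and for every vertex, the bags containing it form a connected subtree. Here vertex c appears in no bag, so the decomposition is invalid.

No — vertex c appears in no bag.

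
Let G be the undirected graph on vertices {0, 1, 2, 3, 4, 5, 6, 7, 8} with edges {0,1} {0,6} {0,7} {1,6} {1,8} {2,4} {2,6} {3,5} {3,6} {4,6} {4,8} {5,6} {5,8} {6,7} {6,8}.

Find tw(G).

A width-2 tree decomposition is:
Bags: B1 = {5, 6, 8}  B2 = {4, 6, 8}  B3 = {2, 4, 6}  B4 = {3, 5, 6}  B5 = {1, 6, 8}  B6 = {0, 1, 6}  B7 = {0, 6, 7}
Tree: B1–B2, B2–B3, B1–B4, B2–B5, B5–B6, B6–B7
Each bag holds 3 vertices, so the decomposition has width 2, which upper-bounds the treewidth. For the lower bound, the 3 vertices {0, 1, 6} are pairwise adjacent, and any tree decomposition puts a clique entirely inside one bag — forcing width ≥ 2. Therefore the treewidth is 2.

2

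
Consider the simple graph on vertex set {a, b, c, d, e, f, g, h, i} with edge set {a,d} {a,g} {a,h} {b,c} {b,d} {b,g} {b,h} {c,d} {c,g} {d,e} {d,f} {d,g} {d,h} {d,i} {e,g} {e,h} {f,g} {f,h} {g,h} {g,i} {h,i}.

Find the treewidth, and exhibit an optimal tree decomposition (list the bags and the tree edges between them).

Treewidth 3.
Bags: B1 = {d, e, g, h}  B2 = {d, g, h, i}  B3 = {b, d, g, h}  B4 = {b, c, d, g}  B5 = {d, f, g, h}  B6 = {a, d, g, h}
Tree: B1–B2, B2–B3, B3–B4, B2–B5, B3–B6

The largest bag has 4 vertices, giving width 3; this decomposition certifies tw(G) ≤ 3. On the other hand G contains the 4-clique {d, f, g, h}. A clique must lie in a single bag of any decomposition, so no decomposition can have width below 3. Combining the bounds, tw(G) = 3.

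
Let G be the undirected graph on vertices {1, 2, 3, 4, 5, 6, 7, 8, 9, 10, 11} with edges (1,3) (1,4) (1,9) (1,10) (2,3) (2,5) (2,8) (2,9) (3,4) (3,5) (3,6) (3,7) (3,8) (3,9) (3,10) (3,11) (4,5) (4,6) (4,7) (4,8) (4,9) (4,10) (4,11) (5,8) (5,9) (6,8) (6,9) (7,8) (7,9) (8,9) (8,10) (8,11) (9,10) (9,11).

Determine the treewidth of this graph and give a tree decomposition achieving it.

Treewidth 4.
One such decomposition:
Bags: B1 = {3, 4, 8, 9, 10}  B2 = {3, 4, 7, 8, 9}  B3 = {3, 4, 5, 8, 9}  B4 = {3, 4, 8, 9, 11}  B5 = {2, 3, 5, 8, 9}  B6 = {3, 4, 6, 8, 9}  B7 = {1, 3, 4, 9, 10}
Tree: B1–B2, B2–B3, B2–B4, B3–B5, B4–B6, B1–B7

Each bag holds 5 vertices, so the decomposition has width 4, which upper-bounds the treewidth. For the lower bound, the 5 vertices {2, 3, 5, 8, 9} are pairwise adjacent, and any tree decomposition puts a clique entirely inside one bag — forcing width ≥ 4. Hence tw(G) = 4 exactly.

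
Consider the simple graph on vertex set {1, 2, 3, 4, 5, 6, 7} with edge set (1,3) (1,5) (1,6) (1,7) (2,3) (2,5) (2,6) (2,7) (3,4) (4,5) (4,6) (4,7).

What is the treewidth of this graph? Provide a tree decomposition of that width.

Treewidth 3.
Bags: B1 = {1, 2, 4, 6}  B2 = {1, 2, 4, 7}  B3 = {1, 2, 3, 4}  B4 = {1, 2, 4, 5}
Tree: B1–B2, B2–B3, B3–B4

Every bag has size at most 4, so the width is 4 − 1 = 3 and tw(G) ≤ 3. For the lower bound: the 4 vertex sets {4,6}, {2,7}, {1}, {3} are disjoint, each induces a connected subgraph, and every pair is joined by at least one edge of G. Contracting each set to a single vertex therefore yields K_{4} as a minor, and since treewidth is minor-monotone, tw(G) ≥ tw(K_{4}) = 3. The upper and lower bounds meet at 3, so that is the treewidth.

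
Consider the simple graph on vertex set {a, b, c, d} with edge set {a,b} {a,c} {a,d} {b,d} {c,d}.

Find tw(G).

2

A width-2 tree decomposition is:
Bags: B1 = {a, b, d}  B2 = {a, c, d}
Tree: B1–B2
The largest bag has 3 vertices, giving width 2; this decomposition certifies tw(G) ≤ 2. Conversely, {a, c, d} is a clique of size 3, and the vertices of any clique must share a bag in every tree decomposition; so some bag has ≥ 3 vertices and tw(G) ≥ 2. Therefore the treewidth is 2.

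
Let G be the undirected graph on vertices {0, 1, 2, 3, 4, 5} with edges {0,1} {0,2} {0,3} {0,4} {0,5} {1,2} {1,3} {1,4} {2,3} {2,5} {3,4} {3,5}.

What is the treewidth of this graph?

3

A width-3 tree decomposition is:
Bags: B1 = {0, 1, 2, 3}  B2 = {0, 2, 3, 5}  B3 = {0, 1, 3, 4}
Tree: B1–B2, B1–B3
Each bag holds 4 vertices, so the decomposition has width 3, which upper-bounds the treewidth. On the other hand G contains the 4-clique {0, 1, 2, 3}. A clique must lie in a single bag of any decomposition, so no decomposition can have width below 3. Therefore the treewidth is 3.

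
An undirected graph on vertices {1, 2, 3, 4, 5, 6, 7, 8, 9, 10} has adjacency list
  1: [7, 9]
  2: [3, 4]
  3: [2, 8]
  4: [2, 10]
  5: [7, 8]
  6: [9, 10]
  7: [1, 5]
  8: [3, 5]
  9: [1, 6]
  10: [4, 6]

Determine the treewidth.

2

A width-2 tree decomposition is:
Bags: B1 = {2, 3, 4}  B2 = {3, 4, 10}  B3 = {3, 6, 10}  B4 = {3, 6, 9}  B5 = {1, 3, 9}  B6 = {1, 3, 7}  B7 = {3, 5, 7}  B8 = {3, 5, 8}
Tree: B1–B2, B2–B3, B3–B4, B4–B5, B5–B6, B6–B7, B7–B8
Every bag has size at most 3, so the width is 3 − 1 = 2 and tw(G) ≤ 2. For the lower bound, G contains the cycle 3–2–4–10–6–9–1–7–5–8–3, so G is not a forest; only forests have treewidth ≤ 1, hence tw(G) ≥ 2. Hence tw(G) = 2 exactly.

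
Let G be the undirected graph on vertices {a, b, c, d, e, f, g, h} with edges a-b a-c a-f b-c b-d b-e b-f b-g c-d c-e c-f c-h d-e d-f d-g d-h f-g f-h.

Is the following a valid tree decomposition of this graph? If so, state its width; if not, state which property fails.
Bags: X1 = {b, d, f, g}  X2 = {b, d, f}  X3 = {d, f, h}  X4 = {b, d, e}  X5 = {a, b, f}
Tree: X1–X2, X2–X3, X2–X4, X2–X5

No — vertex c appears in no bag.

A tree decomposition must satisfy three properties: every vertex lies in some bag; for every edge, both endpoints lie together in some bag; and for every vertex, the bags containing it form a connected subtree. Here vertex c appears in no bag, so the decomposition is invalid.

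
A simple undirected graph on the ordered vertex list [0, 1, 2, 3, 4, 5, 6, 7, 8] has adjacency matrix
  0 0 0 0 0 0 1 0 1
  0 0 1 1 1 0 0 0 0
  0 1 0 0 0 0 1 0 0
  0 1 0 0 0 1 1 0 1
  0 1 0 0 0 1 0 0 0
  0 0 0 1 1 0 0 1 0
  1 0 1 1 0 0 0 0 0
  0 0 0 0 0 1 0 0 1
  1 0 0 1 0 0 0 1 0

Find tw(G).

3

A width-3 tree decomposition is:
Bags: B1 = {1, 2, 4, 6}  B2 = {1, 3, 4, 6}  B3 = {3, 4, 5, 6}  B4 = {0, 3, 5, 6}  B5 = {0, 3, 5, 8}  B6 = {0, 5, 7, 8}
Tree: B1–B2, B2–B3, B3–B4, B4–B5, B5–B6
The largest bag has 4 vertices, giving width 3; this decomposition certifies tw(G) ≤ 3. For the lower bound: the 4 vertex sets {1,2,4}, {6}, {3}, {0,5,7,8} are disjoint, each induces a connected subgraph, and every pair is joined by at least one edge of G. Contracting each set to a single vertex therefore yields K_{4} as a minor, and since treewidth is minor-monotone, tw(G) ≥ tw(K_{4}) = 3. Combining the bounds, tw(G) = 3.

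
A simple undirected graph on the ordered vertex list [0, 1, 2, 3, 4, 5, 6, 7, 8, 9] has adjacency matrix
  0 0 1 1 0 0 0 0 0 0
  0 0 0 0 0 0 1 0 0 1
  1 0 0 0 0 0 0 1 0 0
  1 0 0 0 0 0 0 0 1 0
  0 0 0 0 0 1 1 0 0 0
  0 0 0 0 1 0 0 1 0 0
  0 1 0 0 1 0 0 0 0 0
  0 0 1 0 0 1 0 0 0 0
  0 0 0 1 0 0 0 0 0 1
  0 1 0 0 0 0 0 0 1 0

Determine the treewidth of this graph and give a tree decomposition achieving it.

Treewidth 2.
Bags: B1 = {0, 2, 3}  B2 = {2, 3, 8}  B3 = {2, 8, 9}  B4 = {1, 2, 9}  B5 = {1, 2, 6}  B6 = {2, 4, 6}  B7 = {2, 4, 5}  B8 = {2, 5, 7}
Tree: B1–B2, B2–B3, B3–B4, B4–B5, B5–B6, B6–B7, B7–B8

Each bag holds 3 vertices, so the decomposition has width 2, which upper-bounds the treewidth. Since 2–0–3–8–9–1–6–4–5–7–2 is a cycle in G, G is not acyclic. Forests are exactly the graphs of treewidth ≤ 1, so tw(G) ≥ 2. The upper and lower bounds meet at 2, so that is the treewidth.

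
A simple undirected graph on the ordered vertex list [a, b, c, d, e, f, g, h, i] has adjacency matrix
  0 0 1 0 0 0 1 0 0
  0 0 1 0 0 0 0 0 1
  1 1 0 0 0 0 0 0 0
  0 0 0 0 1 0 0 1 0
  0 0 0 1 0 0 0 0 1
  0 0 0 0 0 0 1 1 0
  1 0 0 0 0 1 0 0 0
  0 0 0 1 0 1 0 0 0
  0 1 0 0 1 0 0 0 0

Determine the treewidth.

2

A width-2 tree decomposition is:
Bags: B1 = {a, c, g}  B2 = {c, f, g}  B3 = {c, f, h}  B4 = {c, d, h}  B5 = {c, d, e}  B6 = {c, e, i}  B7 = {b, c, i}
Tree: B1–B2, B2–B3, B3–B4, B4–B5, B5–B6, B6–B7
The largest bag has 3 vertices, giving width 2; this decomposition certifies tw(G) ≤ 2. For the lower bound, G contains the cycle c–a–g–f–h–d–e–i–b–c, so G is not a forest; only forests have treewidth ≤ 1, hence tw(G) ≥ 2. Combining the bounds, tw(G) = 2.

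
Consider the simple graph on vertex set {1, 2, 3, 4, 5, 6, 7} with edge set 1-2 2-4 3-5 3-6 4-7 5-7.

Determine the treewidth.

A width-1 tree decomposition is:
Bags: B1 = {3, 6}  B2 = {3, 5}  B3 = {5, 7}  B4 = {4, 7}  B5 = {2, 4}  B6 = {1, 2}
Tree: B1–B2, B2–B3, B3–B4, B4–B5, B5–B6
Each bag holds 2 vertices, so the decomposition has width 1, which upper-bounds the treewidth. Any graph with an edge has treewidth ≥ 1, and G has the edge 6–3. Combining the bounds, tw(G) = 1.

1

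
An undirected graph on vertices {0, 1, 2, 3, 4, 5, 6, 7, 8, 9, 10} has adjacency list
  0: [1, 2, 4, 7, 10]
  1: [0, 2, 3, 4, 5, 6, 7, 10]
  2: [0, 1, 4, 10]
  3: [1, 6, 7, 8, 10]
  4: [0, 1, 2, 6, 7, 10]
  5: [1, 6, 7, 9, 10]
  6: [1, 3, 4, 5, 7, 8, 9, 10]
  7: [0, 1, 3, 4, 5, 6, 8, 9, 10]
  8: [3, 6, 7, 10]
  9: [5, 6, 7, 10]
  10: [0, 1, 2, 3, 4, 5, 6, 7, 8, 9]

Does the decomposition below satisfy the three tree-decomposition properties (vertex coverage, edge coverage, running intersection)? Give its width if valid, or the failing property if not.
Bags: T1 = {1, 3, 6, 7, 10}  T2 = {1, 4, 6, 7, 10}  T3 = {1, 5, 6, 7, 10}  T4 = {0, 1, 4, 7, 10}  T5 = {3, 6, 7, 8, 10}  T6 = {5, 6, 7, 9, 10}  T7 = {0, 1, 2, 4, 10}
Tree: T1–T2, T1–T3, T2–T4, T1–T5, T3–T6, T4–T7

Yes; width 4.

Vertex coverage: the bags together contain {0, 1, 2, 3, 4, 5, 6, 7, 8, 9, 10}, the full vertex set. Edge coverage: each edge of G has both endpoints in at least one bag. Running intersection: for every vertex, the bags containing it form a connected subtree. All three properties hold, so this is a valid tree decomposition of width max|bag| − 1 = 4, and hence tw(G) ≤ 4.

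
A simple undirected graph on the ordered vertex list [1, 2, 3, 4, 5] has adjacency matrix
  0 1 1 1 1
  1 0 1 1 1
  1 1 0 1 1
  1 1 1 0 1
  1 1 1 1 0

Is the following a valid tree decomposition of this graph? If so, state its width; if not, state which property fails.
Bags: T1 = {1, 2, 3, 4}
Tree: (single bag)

No — vertex 5 appears in no bag.

A tree decomposition must satisfy three properties: every vertex lies in some bag; for every edge, both endpoints lie together in some bag; and for every vertex, the bags containing it form a connected subtree. Here vertex 5 appears in no bag, so the decomposition is invalid.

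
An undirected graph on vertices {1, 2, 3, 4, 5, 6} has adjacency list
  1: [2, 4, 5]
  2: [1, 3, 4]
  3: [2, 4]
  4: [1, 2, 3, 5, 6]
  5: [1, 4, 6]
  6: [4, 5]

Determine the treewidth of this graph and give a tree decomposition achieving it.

Treewidth 2.
One optimal decomposition is:
Bags: B1 = {1, 2, 4}  B2 = {1, 4, 5}  B3 = {4, 5, 6}  B4 = {2, 3, 4}
Tree: B1–B2, B2–B3, B1–B4

Every bag has size at most 3, so the width is 3 − 1 = 2 and tw(G) ≤ 2. For the lower bound, the 3 vertices {1, 2, 4} are pairwise adjacent, and any tree decomposition puts a clique entirely inside one bag — forcing width ≥ 2. Therefore the treewidth is 2.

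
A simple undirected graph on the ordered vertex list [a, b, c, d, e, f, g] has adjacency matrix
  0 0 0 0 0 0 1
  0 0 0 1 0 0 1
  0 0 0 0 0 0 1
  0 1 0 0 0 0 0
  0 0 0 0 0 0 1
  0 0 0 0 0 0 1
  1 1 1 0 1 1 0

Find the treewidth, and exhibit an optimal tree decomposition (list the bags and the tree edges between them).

The largest bag has 2 vertices, giving width 1; this decomposition certifies tw(G) ≤ 1. Since G has at least one edge (e.g. a–g), it is not an edgeless graph, so tw(G) ≥ 1. Therefore the treewidth is 1.

Treewidth 1.
One optimal decomposition is:
Bags: B1 = {a, g}  B2 = {f, g}  B3 = {b, g}  B4 = {b, d}  B5 = {e, g}  B6 = {c, g}
Tree: B1–B2, B1–B3, B3–B4, B1–B5, B1–B6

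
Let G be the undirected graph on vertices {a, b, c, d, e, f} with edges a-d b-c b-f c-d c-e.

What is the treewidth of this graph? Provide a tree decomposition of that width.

Treewidth 1.
Bags: B1 = {b, c}  B2 = {c, e}  B3 = {c, d}  B4 = {a, d}  B5 = {b, f}
Tree: B1–B2, B1–B3, B3–B4, B1–B5

Every bag has size at most 2, so the width is 2 − 1 = 1 and tw(G) ≤ 1. G has an edge, so its treewidth is at least 1. Hence tw(G) = 1 exactly.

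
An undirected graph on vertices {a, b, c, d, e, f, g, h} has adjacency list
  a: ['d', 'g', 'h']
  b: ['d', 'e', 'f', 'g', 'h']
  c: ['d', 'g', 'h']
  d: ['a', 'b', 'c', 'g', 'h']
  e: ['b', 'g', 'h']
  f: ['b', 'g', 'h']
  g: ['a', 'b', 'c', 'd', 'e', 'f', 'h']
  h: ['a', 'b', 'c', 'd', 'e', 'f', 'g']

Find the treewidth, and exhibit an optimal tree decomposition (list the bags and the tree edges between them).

The largest bag has 4 vertices, giving width 3; this decomposition certifies tw(G) ≤ 3. On the other hand G contains the 4-clique {c, d, g, h}. A clique must lie in a single bag of any decomposition, so no decomposition can have width below 3. Therefore the treewidth is 3.

Treewidth 3.
One such decomposition:
Bags: B1 = {b, d, g, h}  B2 = {c, d, g, h}  B3 = {a, d, g, h}  B4 = {b, e, g, h}  B5 = {b, f, g, h}
Tree: B1–B2, B2–B3, B1–B4, B4–B5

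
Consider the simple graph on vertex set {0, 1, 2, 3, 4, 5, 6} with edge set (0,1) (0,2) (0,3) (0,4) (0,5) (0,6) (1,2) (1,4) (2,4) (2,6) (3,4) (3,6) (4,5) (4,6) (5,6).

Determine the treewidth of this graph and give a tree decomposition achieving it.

The largest bag has 4 vertices, giving width 3; this decomposition certifies tw(G) ≤ 3. Conversely, {0, 1, 2, 4} is a clique of size 4, and the vertices of any clique must share a bag in every tree decomposition; so some bag has ≥ 4 vertices and tw(G) ≥ 3. The upper and lower bounds meet at 3, so that is the treewidth.

Treewidth 3.
One such decomposition:
Bags: B1 = {0, 4, 5, 6}  B2 = {0, 2, 4, 6}  B3 = {0, 3, 4, 6}  B4 = {0, 1, 2, 4}
Tree: B1–B2, B1–B3, B2–B4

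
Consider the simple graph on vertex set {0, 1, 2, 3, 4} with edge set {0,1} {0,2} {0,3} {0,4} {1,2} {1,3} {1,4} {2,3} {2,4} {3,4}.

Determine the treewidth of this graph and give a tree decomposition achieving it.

Treewidth 4.
One such decomposition:
Bags: B1 = {0, 1, 2, 3, 4}
Tree: (single bag)

A single bag containing all 5 vertices is trivially a valid decomposition of width 4. For the lower bound, the 5 vertices {0, 1, 2, 3, 4} are pairwise adjacent, and any tree decomposition puts a clique entirely inside one bag — forcing width ≥ 4. The upper and lower bounds meet at 4, so that is the treewidth.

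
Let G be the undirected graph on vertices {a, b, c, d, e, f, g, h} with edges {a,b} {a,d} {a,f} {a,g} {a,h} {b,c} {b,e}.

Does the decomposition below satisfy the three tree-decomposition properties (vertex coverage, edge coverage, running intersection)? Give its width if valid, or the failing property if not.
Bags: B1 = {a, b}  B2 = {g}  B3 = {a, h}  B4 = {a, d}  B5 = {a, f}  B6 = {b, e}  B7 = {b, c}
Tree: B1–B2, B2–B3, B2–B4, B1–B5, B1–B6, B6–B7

A tree decomposition must satisfy three properties: every vertex lies in some bag; for every edge, both endpoints lie together in some bag; and for every vertex, the bags containing it form a connected subtree. Here edge (a,g) lies in no bag, so the decomposition is invalid.

No — edge (a,g) lies in no bag.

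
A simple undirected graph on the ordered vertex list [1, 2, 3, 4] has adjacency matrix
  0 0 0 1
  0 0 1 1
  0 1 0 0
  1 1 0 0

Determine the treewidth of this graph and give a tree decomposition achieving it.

Every bag has size at most 2, so the width is 2 − 1 = 1 and tw(G) ≤ 1. Since G has at least one edge (e.g. 1–4), it is not an edgeless graph, so tw(G) ≥ 1. Hence tw(G) = 1 exactly.

Treewidth 1.
Bags: B1 = {1, 4}  B2 = {2, 4}  B3 = {2, 3}
Tree: B1–B2, B2–B3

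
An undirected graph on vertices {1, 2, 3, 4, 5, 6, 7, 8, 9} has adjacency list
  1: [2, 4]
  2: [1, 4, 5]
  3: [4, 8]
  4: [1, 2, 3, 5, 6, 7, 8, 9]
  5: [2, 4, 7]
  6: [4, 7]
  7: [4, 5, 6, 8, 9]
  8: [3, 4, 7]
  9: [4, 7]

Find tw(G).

2

A width-2 tree decomposition is:
Bags: B1 = {4, 5, 7}  B2 = {4, 7, 9}  B3 = {4, 7, 8}  B4 = {2, 4, 5}  B5 = {4, 6, 7}  B6 = {1, 2, 4}  B7 = {3, 4, 8}
Tree: B1–B2, B1–B3, B1–B4, B1–B5, B4–B6, B3–B7
Each bag holds 3 vertices, so the decomposition has width 2, which upper-bounds the treewidth. On the other hand G contains the 3-clique {1, 2, 4}. A clique must lie in a single bag of any decomposition, so no decomposition can have width below 2. Combining the bounds, tw(G) = 2.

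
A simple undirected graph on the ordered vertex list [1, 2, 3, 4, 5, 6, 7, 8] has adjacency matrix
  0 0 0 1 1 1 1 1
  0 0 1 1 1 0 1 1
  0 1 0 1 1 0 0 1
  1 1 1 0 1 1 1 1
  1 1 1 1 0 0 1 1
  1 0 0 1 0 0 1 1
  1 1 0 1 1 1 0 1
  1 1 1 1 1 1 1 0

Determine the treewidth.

A width-4 tree decomposition is:
Bags: B1 = {1, 4, 5, 7, 8}  B2 = {1, 4, 6, 7, 8}  B3 = {2, 4, 5, 7, 8}  B4 = {2, 3, 4, 5, 8}
Tree: B1–B2, B1–B3, B3–B4
Every bag has size at most 5, so the width is 5 − 1 = 4 and tw(G) ≤ 4. On the other hand G contains the 5-clique {1, 4, 5, 7, 8}. A clique must lie in a single bag of any decomposition, so no decomposition can have width below 4. Therefore the treewidth is 4.

4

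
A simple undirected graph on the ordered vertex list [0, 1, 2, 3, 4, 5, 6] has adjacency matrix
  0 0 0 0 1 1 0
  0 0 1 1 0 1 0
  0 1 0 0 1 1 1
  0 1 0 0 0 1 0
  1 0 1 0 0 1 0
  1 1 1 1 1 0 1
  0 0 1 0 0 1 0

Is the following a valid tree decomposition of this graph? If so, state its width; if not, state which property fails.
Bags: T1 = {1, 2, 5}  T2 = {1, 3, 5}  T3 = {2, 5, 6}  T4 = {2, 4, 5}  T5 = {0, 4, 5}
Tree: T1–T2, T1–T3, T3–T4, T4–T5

Vertex coverage: the bags together contain {0, 1, 2, 3, 4, 5, 6}, the full vertex set. Edge coverage: each edge of G has both endpoints in at least one bag. Running intersection: for every vertex, the bags containing it form a connected subtree. All three properties hold, so this is a valid tree decomposition of width max|bag| − 1 = 2, and hence tw(G) ≤ 2.

Yes; width 2.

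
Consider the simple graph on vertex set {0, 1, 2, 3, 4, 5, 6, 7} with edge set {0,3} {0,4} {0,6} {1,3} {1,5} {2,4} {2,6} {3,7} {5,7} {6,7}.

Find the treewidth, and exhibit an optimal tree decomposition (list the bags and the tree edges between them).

Treewidth 2.
One such decomposition:
Bags: B1 = {1, 3, 5}  B2 = {3, 5, 7}  B3 = {0, 3, 7}  B4 = {0, 6, 7}  B5 = {0, 4, 6}  B6 = {2, 4, 6}
Tree: B1–B2, B2–B3, B3–B4, B4–B5, B5–B6

Every bag has size at most 3, so the width is 3 − 1 = 2 and tw(G) ≤ 2. For the lower bound, G contains the cycle 1–5–7–3–1, so G is not a forest; only forests have treewidth ≤ 1, hence tw(G) ≥ 2. The upper and lower bounds meet at 2, so that is the treewidth.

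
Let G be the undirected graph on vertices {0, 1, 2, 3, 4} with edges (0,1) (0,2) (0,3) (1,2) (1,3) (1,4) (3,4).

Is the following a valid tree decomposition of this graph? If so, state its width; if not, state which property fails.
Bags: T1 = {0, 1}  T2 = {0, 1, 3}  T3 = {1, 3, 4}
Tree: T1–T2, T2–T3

No — vertex 2 appears in no bag.

A tree decomposition must satisfy three properties: every vertex lies in some bag; for every edge, both endpoints lie together in some bag; and for every vertex, the bags containing it form a connected subtree. Here vertex 2 appears in no bag, so the decomposition is invalid.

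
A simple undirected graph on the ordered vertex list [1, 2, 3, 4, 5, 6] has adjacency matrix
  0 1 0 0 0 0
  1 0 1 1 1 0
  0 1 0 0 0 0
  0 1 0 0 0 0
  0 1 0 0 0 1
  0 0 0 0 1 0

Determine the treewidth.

A width-1 tree decomposition is:
Bags: B1 = {2, 4}  B2 = {2, 5}  B3 = {1, 2}  B4 = {5, 6}  B5 = {2, 3}
Tree: B1–B2, B1–B3, B2–B4, B1–B5
Each bag holds 2 vertices, so the decomposition has width 1, which upper-bounds the treewidth. Since G has at least one edge (e.g. 2–4), it is not an edgeless graph, so tw(G) ≥ 1. Therefore the treewidth is 1.

1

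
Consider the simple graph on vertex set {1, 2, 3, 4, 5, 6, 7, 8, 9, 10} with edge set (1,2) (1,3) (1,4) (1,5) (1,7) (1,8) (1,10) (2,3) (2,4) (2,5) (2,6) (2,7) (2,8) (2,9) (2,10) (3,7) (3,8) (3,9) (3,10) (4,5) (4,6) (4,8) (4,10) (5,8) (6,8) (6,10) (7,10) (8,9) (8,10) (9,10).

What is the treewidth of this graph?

A width-4 tree decomposition is:
Bags: B1 = {1, 2, 3, 7, 10}  B2 = {1, 2, 3, 8, 10}  B3 = {1, 2, 4, 8, 10}  B4 = {1, 2, 4, 5, 8}  B5 = {2, 4, 6, 8, 10}  B6 = {2, 3, 8, 9, 10}
Tree: B1–B2, B2–B3, B3–B4, B3–B5, B2–B6
Every bag has size at most 5, so the width is 5 − 1 = 4 and tw(G) ≤ 4. On the other hand G contains the 5-clique {1, 2, 3, 8, 10}. A clique must lie in a single bag of any decomposition, so no decomposition can have width below 4. The upper and lower bounds meet at 4, so that is the treewidth.

4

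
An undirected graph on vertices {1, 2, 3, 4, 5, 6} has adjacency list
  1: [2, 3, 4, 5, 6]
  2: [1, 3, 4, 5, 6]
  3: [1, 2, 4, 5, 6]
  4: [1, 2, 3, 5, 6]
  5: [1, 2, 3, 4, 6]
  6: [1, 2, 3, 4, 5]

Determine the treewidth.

A width-5 tree decomposition is:
Bags: B1 = {1, 2, 3, 4, 5, 6}
Tree: (single bag)
With just one bag of size 6, the width is 6 − 1 = 5, so tw(G) ≤ 5. For the lower bound, the 6 vertices {1, 2, 3, 4, 5, 6} are pairwise adjacent, and any tree decomposition puts a clique entirely inside one bag — forcing width ≥ 5. The upper and lower bounds meet at 5, so that is the treewidth.

5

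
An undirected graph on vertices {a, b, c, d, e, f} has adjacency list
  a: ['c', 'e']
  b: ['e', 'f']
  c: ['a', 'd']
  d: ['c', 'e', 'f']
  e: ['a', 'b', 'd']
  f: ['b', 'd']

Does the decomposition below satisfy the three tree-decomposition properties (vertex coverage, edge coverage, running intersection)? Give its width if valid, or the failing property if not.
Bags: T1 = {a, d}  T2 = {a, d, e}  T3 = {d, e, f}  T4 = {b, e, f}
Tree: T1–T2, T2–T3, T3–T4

No — vertex c appears in no bag.

A tree decomposition must satisfy three properties: every vertex lies in some bag; for every edge, both endpoints lie together in some bag; and for every vertex, the bags containing it form a connected subtree. Here vertex c appears in no bag, so the decomposition is invalid.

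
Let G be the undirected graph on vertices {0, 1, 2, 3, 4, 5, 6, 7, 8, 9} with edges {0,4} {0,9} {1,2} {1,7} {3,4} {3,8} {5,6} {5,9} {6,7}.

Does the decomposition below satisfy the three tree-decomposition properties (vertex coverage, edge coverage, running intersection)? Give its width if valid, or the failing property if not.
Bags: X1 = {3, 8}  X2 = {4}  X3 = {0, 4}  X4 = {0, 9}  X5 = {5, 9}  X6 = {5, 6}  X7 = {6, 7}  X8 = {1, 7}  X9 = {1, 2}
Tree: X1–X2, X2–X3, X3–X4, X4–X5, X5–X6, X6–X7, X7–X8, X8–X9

A tree decomposition must satisfy three properties: every vertex lies in some bag; for every edge, both endpoints lie together in some bag; and for every vertex, the bags containing it form a connected subtree. Here edge (3,4) lies in no bag, so the decomposition is invalid.

No — edge (3,4) lies in no bag.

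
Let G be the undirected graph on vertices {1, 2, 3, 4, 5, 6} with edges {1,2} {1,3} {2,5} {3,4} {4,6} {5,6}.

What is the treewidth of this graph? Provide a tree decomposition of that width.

Treewidth 2.
One optimal decomposition is:
Bags: B1 = {2, 5, 6}  B2 = {2, 4, 6}  B3 = {2, 3, 4}  B4 = {1, 2, 3}
Tree: B1–B2, B2–B3, B3–B4

Each bag holds 3 vertices, so the decomposition has width 2, which upper-bounds the treewidth. Since 2–5–6–4–3–1–2 is a cycle in G, G is not acyclic. Forests are exactly the graphs of treewidth ≤ 1, so tw(G) ≥ 2. Combining the bounds, tw(G) = 2.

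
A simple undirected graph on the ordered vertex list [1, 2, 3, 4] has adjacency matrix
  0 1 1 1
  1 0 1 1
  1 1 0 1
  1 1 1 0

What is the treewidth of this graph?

A width-3 tree decomposition is:
Bags: B1 = {1, 2, 3, 4}
Tree: (single bag)
With just one bag of size 4, the width is 4 − 1 = 3, so tw(G) ≤ 3. Conversely, {1, 2, 3, 4} is a clique of size 4, and the vertices of any clique must share a bag in every tree decomposition; so some bag has ≥ 4 vertices and tw(G) ≥ 3. Combining the bounds, tw(G) = 3.

3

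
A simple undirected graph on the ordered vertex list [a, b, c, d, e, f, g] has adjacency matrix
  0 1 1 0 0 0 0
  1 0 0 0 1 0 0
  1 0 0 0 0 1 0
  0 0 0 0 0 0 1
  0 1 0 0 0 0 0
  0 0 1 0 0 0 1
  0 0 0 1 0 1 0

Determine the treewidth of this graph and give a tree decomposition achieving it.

Treewidth 1.
One optimal decomposition is:
Bags: B1 = {d, g}  B2 = {f, g}  B3 = {c, f}  B4 = {a, c}  B5 = {a, b}  B6 = {b, e}
Tree: B1–B2, B2–B3, B3–B4, B4–B5, B5–B6

The largest bag has 2 vertices, giving width 1; this decomposition certifies tw(G) ≤ 1. Any graph with an edge has treewidth ≥ 1, and G has the edge d–g. Therefore the treewidth is 1.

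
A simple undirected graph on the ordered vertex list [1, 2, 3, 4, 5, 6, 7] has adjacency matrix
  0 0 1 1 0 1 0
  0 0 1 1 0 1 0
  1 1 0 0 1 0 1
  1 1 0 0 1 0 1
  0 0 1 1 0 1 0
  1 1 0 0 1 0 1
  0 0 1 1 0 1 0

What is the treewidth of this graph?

A width-3 tree decomposition is:
Bags: B1 = {1, 3, 4, 6}  B2 = {3, 4, 6, 7}  B3 = {3, 4, 5, 6}  B4 = {2, 3, 4, 6}
Tree: B1–B2, B2–B3, B3–B4
Each bag holds 4 vertices, so the decomposition has width 3, which upper-bounds the treewidth. For the lower bound: the 4 vertex sets {1,4}, {3,7}, {6}, {5} are disjoint, each induces a connected subgraph, and every pair is joined by at least one edge of G. Contracting each set to a single vertex therefore yields K_{4} as a minor, and since treewidth is minor-monotone, tw(G) ≥ tw(K_{4}) = 3. Hence tw(G) = 3 exactly.

3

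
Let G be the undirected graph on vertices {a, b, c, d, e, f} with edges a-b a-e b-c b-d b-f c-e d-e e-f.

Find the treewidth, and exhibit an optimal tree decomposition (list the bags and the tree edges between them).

The largest bag has 3 vertices, giving width 2; this decomposition certifies tw(G) ≤ 2. For the lower bound, G contains the cycle c–e–d–b–c, so G is not a forest; only forests have treewidth ≤ 1, hence tw(G) ≥ 2. Therefore the treewidth is 2.

Treewidth 2.
One such decomposition:
Bags: B1 = {b, c, e}  B2 = {b, d, e}  B3 = {b, e, f}  B4 = {a, b, e}
Tree: B1–B2, B2–B3, B3–B4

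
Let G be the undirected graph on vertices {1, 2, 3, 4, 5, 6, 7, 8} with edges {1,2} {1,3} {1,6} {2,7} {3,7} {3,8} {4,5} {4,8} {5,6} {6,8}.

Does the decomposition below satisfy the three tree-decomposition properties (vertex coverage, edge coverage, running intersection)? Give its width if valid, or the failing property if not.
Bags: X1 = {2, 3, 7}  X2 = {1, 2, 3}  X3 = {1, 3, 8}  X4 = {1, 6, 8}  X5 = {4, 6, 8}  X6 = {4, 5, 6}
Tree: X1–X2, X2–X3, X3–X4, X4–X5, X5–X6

Vertex coverage: the bags together contain {1, 2, 3, 4, 5, 6, 7, 8}, the full vertex set. Edge coverage: each edge of G has both endpoints in at least one bag. Running intersection: for every vertex, the bags containing it form a connected subtree. All three properties hold, so this is a valid tree decomposition of width max|bag| − 1 = 2, and hence tw(G) ≤ 2.

Yes; width 2.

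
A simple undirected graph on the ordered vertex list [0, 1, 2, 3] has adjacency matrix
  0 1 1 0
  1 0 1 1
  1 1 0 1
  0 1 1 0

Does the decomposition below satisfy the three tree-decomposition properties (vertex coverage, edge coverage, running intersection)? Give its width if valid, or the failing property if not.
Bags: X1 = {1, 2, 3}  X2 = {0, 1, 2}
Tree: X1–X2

Every vertex of G appears in some bag (union = {0, 1, 2, 3}); every edge is covered by a bag; and for each vertex v the set of bags containing v is connected in the bag tree. The decomposition is therefore valid. The largest bag has 3 vertices, so the width is 2.

Yes; width 2.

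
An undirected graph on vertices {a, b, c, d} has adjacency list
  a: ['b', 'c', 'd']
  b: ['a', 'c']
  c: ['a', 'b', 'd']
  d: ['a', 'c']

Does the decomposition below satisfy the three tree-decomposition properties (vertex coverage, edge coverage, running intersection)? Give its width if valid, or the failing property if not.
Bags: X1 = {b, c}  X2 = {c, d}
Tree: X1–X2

No — vertex a appears in no bag.

A tree decomposition must satisfy three properties: every vertex lies in some bag; for every edge, both endpoints lie together in some bag; and for every vertex, the bags containing it form a connected subtree. Here vertex a appears in no bag, so the decomposition is invalid.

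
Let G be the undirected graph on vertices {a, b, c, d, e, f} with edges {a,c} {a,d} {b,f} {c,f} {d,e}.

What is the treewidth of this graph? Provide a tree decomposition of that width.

Treewidth 1.
Bags: B1 = {b, f}  B2 = {c, f}  B3 = {a, c}  B4 = {a, d}  B5 = {d, e}
Tree: B1–B2, B2–B3, B3–B4, B4–B5

The largest bag has 2 vertices, giving width 1; this decomposition certifies tw(G) ≤ 1. Any graph with an edge has treewidth ≥ 1, and G has the edge b–f. Therefore the treewidth is 1.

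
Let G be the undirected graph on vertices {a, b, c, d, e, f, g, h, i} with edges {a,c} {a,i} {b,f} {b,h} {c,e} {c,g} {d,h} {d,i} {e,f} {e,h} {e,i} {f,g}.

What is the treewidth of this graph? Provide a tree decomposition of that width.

Treewidth 3.
One such decomposition:
Bags: B1 = {a, d, h, i}  B2 = {a, e, h, i}  B3 = {a, c, e, h}  B4 = {b, c, e, h}  B5 = {b, c, e, f}  B6 = {b, c, f, g}
Tree: B1–B2, B2–B3, B3–B4, B4–B5, B5–B6

Each bag holds 4 vertices, so the decomposition has width 3, which upper-bounds the treewidth. For the lower bound: the 4 vertex sets {a,d,i}, {h}, {e}, {b,c,f,g} are disjoint, each induces a connected subgraph, and every pair is joined by at least one edge of G. Contracting each set to a single vertex therefore yields K_{4} as a minor, and since treewidth is minor-monotone, tw(G) ≥ tw(K_{4}) = 3. The upper and lower bounds meet at 3, so that is the treewidth.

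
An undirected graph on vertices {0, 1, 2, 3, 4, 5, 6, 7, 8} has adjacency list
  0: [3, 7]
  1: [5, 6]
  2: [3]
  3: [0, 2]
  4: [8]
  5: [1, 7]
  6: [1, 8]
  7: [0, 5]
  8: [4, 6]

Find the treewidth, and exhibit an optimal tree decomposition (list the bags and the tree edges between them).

Treewidth 1.
One such decomposition:
Bags: B1 = {4, 8}  B2 = {6, 8}  B3 = {1, 6}  B4 = {1, 5}  B5 = {5, 7}  B6 = {0, 7}  B7 = {0, 3}  B8 = {2, 3}
Tree: B1–B2, B2–B3, B3–B4, B4–B5, B5–B6, B6–B7, B7–B8

Every bag has size at most 2, so the width is 2 − 1 = 1 and tw(G) ≤ 1. Any graph with an edge has treewidth ≥ 1, and G has the edge 4–8. Combining the bounds, tw(G) = 1.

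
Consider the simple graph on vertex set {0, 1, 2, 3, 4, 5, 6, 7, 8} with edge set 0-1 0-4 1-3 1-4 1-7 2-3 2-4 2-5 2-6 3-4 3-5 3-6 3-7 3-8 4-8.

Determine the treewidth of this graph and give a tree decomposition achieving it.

Treewidth 2.
Bags: B1 = {2, 3, 4}  B2 = {2, 3, 5}  B3 = {3, 4, 8}  B4 = {1, 3, 4}  B5 = {0, 1, 4}  B6 = {1, 3, 7}  B7 = {2, 3, 6}
Tree: B1–B2, B1–B3, B3–B4, B4–B5, B4–B6, B1–B7

Every bag has size at most 3, so the width is 3 − 1 = 2 and tw(G) ≤ 2. Conversely, {0, 1, 4} is a clique of size 3, and the vertices of any clique must share a bag in every tree decomposition; so some bag has ≥ 3 vertices and tw(G) ≥ 2. Hence tw(G) = 2 exactly.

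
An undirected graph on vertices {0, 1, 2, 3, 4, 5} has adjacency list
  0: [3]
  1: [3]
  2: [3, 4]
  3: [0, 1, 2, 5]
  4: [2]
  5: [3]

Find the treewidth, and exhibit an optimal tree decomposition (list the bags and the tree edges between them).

Every bag has size at most 2, so the width is 2 − 1 = 1 and tw(G) ≤ 1. Any graph with an edge has treewidth ≥ 1, and G has the edge 3–5. Hence tw(G) = 1 exactly.

Treewidth 1.
One optimal decomposition is:
Bags: B1 = {3, 5}  B2 = {0, 3}  B3 = {1, 3}  B4 = {2, 3}  B5 = {2, 4}
Tree: B1–B2, B2–B3, B3–B4, B4–B5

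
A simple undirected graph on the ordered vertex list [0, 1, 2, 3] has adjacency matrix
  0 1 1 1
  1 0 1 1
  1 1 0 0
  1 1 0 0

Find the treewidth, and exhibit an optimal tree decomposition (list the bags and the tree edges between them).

Treewidth 2.
One such decomposition:
Bags: B1 = {0, 1, 2}  B2 = {0, 1, 3}
Tree: B1–B2

The largest bag has 3 vertices, giving width 2; this decomposition certifies tw(G) ≤ 2. On the other hand G contains the 3-clique {0, 1, 2}. A clique must lie in a single bag of any decomposition, so no decomposition can have width below 2. Hence tw(G) = 2 exactly.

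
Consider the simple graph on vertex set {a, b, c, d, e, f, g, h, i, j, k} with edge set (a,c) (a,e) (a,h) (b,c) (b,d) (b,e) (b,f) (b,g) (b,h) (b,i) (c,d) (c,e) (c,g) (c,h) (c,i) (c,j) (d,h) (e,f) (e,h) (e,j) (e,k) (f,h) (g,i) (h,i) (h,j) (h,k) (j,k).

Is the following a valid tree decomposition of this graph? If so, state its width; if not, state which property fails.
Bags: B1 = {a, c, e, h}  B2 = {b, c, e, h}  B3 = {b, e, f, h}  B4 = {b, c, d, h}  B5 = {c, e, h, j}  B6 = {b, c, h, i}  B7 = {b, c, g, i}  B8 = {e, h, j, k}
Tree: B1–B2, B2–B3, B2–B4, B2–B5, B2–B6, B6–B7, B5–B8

Checking the three conditions: (i) the bags cover all of {a, b, c, d, e, f, g, h, i, j, k}; (ii) for each edge, some bag contains both endpoints; (iii) the bags containing any fixed vertex form a subtree. All hold, so the decomposition is valid with width 4 − 1 = 3.

Yes; width 3.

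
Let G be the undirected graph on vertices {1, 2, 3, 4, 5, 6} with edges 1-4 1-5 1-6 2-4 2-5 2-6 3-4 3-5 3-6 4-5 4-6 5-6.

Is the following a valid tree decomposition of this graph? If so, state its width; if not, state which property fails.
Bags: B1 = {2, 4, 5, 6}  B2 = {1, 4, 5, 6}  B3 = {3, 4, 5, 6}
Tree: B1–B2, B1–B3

Yes; width 3.

Every vertex of G appears in some bag (union = {1, 2, 3, 4, 5, 6}); every edge is covered by a bag; and for each vertex v the set of bags containing v is connected in the bag tree. The decomposition is therefore valid. The largest bag has 4 vertices, so the width is 3.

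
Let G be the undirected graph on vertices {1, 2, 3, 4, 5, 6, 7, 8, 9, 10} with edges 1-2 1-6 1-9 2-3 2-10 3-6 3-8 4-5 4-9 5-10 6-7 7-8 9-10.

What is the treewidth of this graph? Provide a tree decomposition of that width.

Treewidth 2.
One optimal decomposition is:
Bags: B1 = {4, 5, 10}  B2 = {4, 9, 10}  B3 = {2, 9, 10}  B4 = {1, 2, 9}  B5 = {1, 2, 3}  B6 = {1, 3, 6}  B7 = {3, 6, 8}  B8 = {6, 7, 8}
Tree: B1–B2, B2–B3, B3–B4, B4–B5, B5–B6, B6–B7, B7–B8

Every bag has size at most 3, so the width is 3 − 1 = 2 and tw(G) ≤ 2. Since 5–4–9–10–5 is a cycle in G, G is not acyclic. Forests are exactly the graphs of treewidth ≤ 1, so tw(G) ≥ 2. Combining the bounds, tw(G) = 2.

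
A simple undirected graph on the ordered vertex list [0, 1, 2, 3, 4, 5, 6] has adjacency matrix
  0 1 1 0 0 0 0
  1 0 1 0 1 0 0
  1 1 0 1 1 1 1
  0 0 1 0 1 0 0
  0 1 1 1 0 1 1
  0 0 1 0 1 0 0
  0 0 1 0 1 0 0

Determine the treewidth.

2

A width-2 tree decomposition is:
Bags: B1 = {2, 3, 4}  B2 = {1, 2, 4}  B3 = {2, 4, 5}  B4 = {2, 4, 6}  B5 = {0, 1, 2}
Tree: B1–B2, B1–B3, B3–B4, B2–B5
The largest bag has 3 vertices, giving width 2; this decomposition certifies tw(G) ≤ 2. Conversely, {0, 1, 2} is a clique of size 3, and the vertices of any clique must share a bag in every tree decomposition; so some bag has ≥ 3 vertices and tw(G) ≥ 2. Combining the bounds, tw(G) = 2.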